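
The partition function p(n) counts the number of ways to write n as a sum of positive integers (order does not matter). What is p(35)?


Using the generating function prod_{k>=1} 1/(1-x^k), we compute p(35).
By dynamic programming over parts 1 through 35:
p(35) = 14883

14883


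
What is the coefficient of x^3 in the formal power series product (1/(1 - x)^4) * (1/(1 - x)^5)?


Combine the factors: (1/(1 - x)^4) * (1/(1 - x)^5) = 1/(1 - x)^9.
Then use 1/(1 - x)^r = sum_{k>=0} C(k + r - 1, r - 1) x^k with r = 9 and k = 3:
C(11, 8) = 165.

165


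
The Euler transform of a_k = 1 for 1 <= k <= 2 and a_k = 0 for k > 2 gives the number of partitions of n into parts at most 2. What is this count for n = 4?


Partitions of 4 into parts at most 2:
Using generating function (1-x)^(-1)(1-x^2)^(-1),
the coefficient of x^4 = 3

3


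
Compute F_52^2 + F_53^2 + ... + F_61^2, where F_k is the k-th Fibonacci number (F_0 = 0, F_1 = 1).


There is a standard identity sum_{k=0}^{N} F_k^2 = F_N * F_{N+1} (proved inductively from the telescoping relation F_k^2 = F_k F_{k+1} - F_{k-1} F_k). Then
sum_{k=52}^{61} F_k^2 = F_61 F_62 - F_51 F_52.
Computing: F_61 = 2504730781961, F_62 = 4052739537881, F_51 = 20365011074, F_52 = 32951280099.
Sum = 2504730781961 * 4052739537881 - 20365011074 * 32951280099 = 10150350418616820300148315.

10150350418616820300148315


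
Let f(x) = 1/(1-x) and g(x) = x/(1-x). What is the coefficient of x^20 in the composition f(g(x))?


First simplify the composition: f(g(x)) = 1/(1 - x/(1-x)) = (1-x)/((1-x) - x) = (1-x)/(1-2x).
Now extract the coefficient. Write (1-x)/(1-2x) = 1/(1-2x) - x/(1-2x).
The coefficient of x^n in 1/(1-2x) is 2^n, and in x/(1-2x) is 2^(n-1) (for n >= 1).
So the coefficient of x^20 is 2^20 - 2^19 = 1048576 - 524288 = 524288.

524288


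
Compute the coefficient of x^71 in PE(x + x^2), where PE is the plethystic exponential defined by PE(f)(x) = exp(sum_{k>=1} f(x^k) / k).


With f(x) = x + x^2, the exponent is sum_{k>=1} (x^k + x^(2k)) / k = -ln(1 - x) - ln(1 - x^2). Exponentiating:
PE(x + x^2) = 1 / ((1 - x)(1 - x^2)).
This is the generating function for partitions of n into parts of size 1 or 2. The number of 2's can be any j in 0..35, and the rest are 1's, so
[x^71] = floor(71/2) + 1 = 36.

36


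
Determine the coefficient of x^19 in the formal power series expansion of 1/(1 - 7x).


The geometric series identity gives 1/(1 - c x) = sum_{k>=0} c^k x^k, so the coefficient of x^k is c^k.
Here c = 7 and k = 19.
Computing: 7^19 = 11398895185373143

11398895185373143


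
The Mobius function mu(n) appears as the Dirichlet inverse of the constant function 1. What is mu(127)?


127 = 127 (all distinct primes).
mu(127) = (-1)^1 = -1

-1


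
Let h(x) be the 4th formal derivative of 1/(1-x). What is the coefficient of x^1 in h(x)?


Differentiating 4 times: d^4/dx^4 [1/(1-x)] = 4!/(1-x)^5.
The expansion 1/(1-x)^5 = sum_{k>=0} C(k+4, 4) x^k, so the coefficient of x^n in 4!/(1-x)^5 is 4! * C(n+4, 4).
For n = 1: 24 * C(5, 4) = 24 * 5 = 120

120


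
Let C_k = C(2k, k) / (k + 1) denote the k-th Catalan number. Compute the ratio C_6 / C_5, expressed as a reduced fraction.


Using C_k = (2k)! / (k! (k+1)!), the ratio C_{k+1}/C_k simplifies to
C_{k+1}/C_k = [(2k+2)! / ((k+1)! (k+2)!)] * [k! (k+1)! / (2k)!]
 = (2k+2)(2k+1) / ((k+1)(k+2)) = 2(2k+1) / (k+2).
For k = 5: 2(2*5 + 1) / (5 + 2) = 22/7 = 22/7.

22/7


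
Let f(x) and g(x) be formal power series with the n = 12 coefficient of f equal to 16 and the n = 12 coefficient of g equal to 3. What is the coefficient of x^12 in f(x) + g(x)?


Addition of formal power series is termwise.
The coefficient of x^12 in f + g = 16 + 3
= 19

19


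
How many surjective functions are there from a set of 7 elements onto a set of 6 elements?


By inclusion-exclusion on which target elements are missed, the number of surjections from an n-set onto a k-set is
surj(n, k) = sum_{j=0}^{k} (-1)^j C(k, j) (k - j)^n.
Equivalently surj(n, k) = k! * S(n, k), where S(n, k) is the Stirling number of the second kind.
For n = 7, k = 6:
S(7, 6) = 21, so
surj = 6! * 21 = 720 * 21 = 15120.

15120


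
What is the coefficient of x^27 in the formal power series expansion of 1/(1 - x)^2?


The negative binomial / multiset identity is
1/(1 - x)^r = sum_{k>=0} C(k + r - 1, r - 1) x^k.
Here r = 2 and k = 27, so the coefficient is
C(27 + 1, 1) = C(28, 1)
= 28

28


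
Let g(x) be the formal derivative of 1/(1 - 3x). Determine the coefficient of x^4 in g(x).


Differentiate termwise: d/dx sum_{k>=0} 3^k x^k = sum_{k>=1} k 3^k x^(k-1) = sum_{j>=0} (j+1) 3^(j+1) x^j.
Equivalently, d/dx [1/(1 - 3x)] = 3/(1 - 3x)^2.
For j = 4: 5 * 3^5 = 5 * 243 = 1215.

1215


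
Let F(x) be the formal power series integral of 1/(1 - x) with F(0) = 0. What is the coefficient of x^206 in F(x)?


1/(1 - x) = sum_{k>=0} x^k. Integrating termwise and using F(0) = 0 gives
F(x) = sum_{k>=0} x^(k+1) / (k+1) = sum_{m>=1} x^m / m = -ln(1 - x).
So the coefficient of x^206 is 1/206 = 1/206.

1/206


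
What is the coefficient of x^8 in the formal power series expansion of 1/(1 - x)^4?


The expansion 1/(1 - x)^r = sum_{k>=0} C(k + r - 1, r - 1) x^k follows from the multiset / negative-binomial theorem (or from repeated differentiation of the geometric series).
For r = 4 and k = 8:
C(11, 3) = 39916800 / (6 * 40320) = 165.

165


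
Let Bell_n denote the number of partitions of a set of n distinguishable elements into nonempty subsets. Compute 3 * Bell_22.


Bell_22 can be computed from the Bell triangle or from Dobinski's identity Bell_n = (1/e) * sum_{k>=0} k^n / k!.
Computing Bell_22 = 4506715738447323.
Then 3 * 4506715738447323 = 13520147215341969.

13520147215341969


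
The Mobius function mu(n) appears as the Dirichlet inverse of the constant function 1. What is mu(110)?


110 = 2 * 5 * 11 (all distinct primes).
mu(110) = (-1)^3 = -1

-1


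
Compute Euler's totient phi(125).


phi(n) counts integers in [1, n] coprime to n. Using the multiplicative formula phi(n) = n * prod_{p | n} (1 - 1/p):
125 = 5^3, so
phi(125) = 125 * (1 - 1/5) = 100.

100


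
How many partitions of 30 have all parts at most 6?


Using the generating function (1-x)^(-1)(1-x^2)^(-1)...(1-x^6)^(-1),
the coefficient of x^30 counts these restricted partitions.
Result = 1206

1206


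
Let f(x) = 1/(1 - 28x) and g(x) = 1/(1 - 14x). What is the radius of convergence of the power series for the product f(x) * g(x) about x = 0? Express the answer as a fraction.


The radius of 1/(1 - 28x) is 1/28 (nearest singularity at x = 1/28), and the radius of 1/(1 - 14x) is 1/14.
The product f(x)*g(x) = 1/((1 - 28x)(1 - 14x)) has singularities at both 1/28 and 1/14, so its radius of convergence is the distance to the nearest one:
min(1/28, 1/14) = 1/28.

1/28


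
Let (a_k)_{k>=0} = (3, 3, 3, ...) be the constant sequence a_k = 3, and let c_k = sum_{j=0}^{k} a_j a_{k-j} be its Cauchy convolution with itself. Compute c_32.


Since a_j = 3 for all j >= 0, the convolution sum becomes
c_k = sum_{j=0}^{k} 3 * 3 = 9 * (k + 1).
Equivalently, the generating function of (a_k) is 3/(1 - x) and its square is 9/(1 - x)^2 = sum_{k>=0} 9(k + 1) x^k.
For k = 32: 9 * 33 = 297.

297


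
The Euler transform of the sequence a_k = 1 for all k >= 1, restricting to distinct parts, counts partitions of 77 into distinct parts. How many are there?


Partitions of 77 into distinct parts can be computed via generating function.
Product (1+x)(1+x^2)(1+x^3)...
The coefficient of x^77 = 58499

58499


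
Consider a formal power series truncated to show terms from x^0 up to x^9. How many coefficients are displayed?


From x^0 to x^9 inclusive, the count is 9 - 0 + 1 = 10.

10


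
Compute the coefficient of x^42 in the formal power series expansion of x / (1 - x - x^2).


Let f(x) = sum_{k>=0} a_k x^k. Multiplying f(x) * (1 - x - x^2) = x and matching coefficients gives a_0 = 0, a_1 = 1, and a_k = a_{k-1} + a_{k-2} for k >= 2. These are the Fibonacci numbers F_k.
Iterating from F_0 = 0, F_1 = 1:
F_0=0, F_1=1, F_2=1, F_3=2, F_4=3, F_5=5, F_6=8, F_7=13, F_8=21, F_9=34, ...
F_42 = 267914296.

267914296


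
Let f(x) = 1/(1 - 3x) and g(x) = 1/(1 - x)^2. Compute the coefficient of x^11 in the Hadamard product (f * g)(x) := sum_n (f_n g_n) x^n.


f has coefficients f_k = 3^k. For g = 1/(1 - x)^2 the coefficient is g_k = C(k + 1, 1) = k + 1. The Hadamard coefficient is (f * g)_k = 3^k * (k + 1).
For k = 11: 3^11 * 12 = 177147 * 12 = 2125764.

2125764


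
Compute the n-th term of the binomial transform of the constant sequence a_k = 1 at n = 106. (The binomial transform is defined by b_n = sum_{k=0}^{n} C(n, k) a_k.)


With a_k = 1 for all k, b_n = sum_{k=0}^{n} C(n, k) = 2^n by the binomial theorem.
For n = 106: 2^106 = 81129638414606681695789005144064.

81129638414606681695789005144064


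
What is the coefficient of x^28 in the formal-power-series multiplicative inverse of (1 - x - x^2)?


Let the inverse be f(x) = sum_{k>=0} a_k x^k. From f(x) * (1 - x - x^2) = 1 and matching coefficients:
 x^0: a_0 = 1.
 x^1: a_1 - a_0 = 0, so a_1 = 1.
 x^k (k >= 2): a_k - a_{k-1} - a_{k-2} = 0, i.e. a_k = a_{k-1} + a_{k-2}.
This is the Fibonacci-type recurrence shifted so that a_0 = a_1 = 1.
Iterating: a_0=1, a_1=1, a_2=2, a_3=3, a_4=5, a_5=8, a_6=13, a_7=21, a_8=34, a_9=55, ...
a_28 = 514229.

514229


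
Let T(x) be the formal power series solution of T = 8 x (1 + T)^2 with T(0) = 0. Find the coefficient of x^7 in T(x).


Apply the Lagrange inversion formula: if T = 8 x * phi(T) with phi(t) = (1 + t)^2, then [x^n] T = 8^n * (1/n) [t^(n-1)] phi(t)^n = 8^n * (1/n) [t^(n-1)] (1 + t)^(2n) = 8^n * (1/n) C(2n, n-1).
Using the identity C(2n, n-1) = C(2n, n) * n / (n+1), the unscaled factor equals C(2n, n) / (n+1) = C_n, the n-th Catalan number.
For n = 7: C_7 = C(14, 7) / 8 = 3432/8 = 429.
With the 8^7 = 2097152 factor, the coefficient is 2097152 * 429 = 899678208.

899678208


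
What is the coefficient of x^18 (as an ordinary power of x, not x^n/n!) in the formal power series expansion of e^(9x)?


The exponential series is e^y = sum_{k>=0} y^k / k!. Substituting y = 9x gives
e^(9x) = sum_{k>=0} 9^k x^k / k!.
So the coefficient of x^n is a^n/n! with a = 9, n = 18:
9^18 / 18! = 150094635296999121/6402373705728000 = 22876792454961/975822848000

22876792454961/975822848000


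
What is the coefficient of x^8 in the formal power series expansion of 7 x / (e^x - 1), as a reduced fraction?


The exponential generating function for Bernoulli numbers is
x / (e^x - 1) = sum_{k>=0} B_k x^k / k!.
So the coefficient of x^8 in 7 x / (e^x - 1) is 7 B_8 / 8!.
Computing: B_8 = -1/30, 8! = 40320, giving
7 * -1/30 / 40320 = -1/172800.

-1/172800


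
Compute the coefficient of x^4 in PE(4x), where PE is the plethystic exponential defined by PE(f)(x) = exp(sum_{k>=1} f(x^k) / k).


With f(x) = 4x, the exponent is sum_{k>=1} 4 x^k / k = 4 * (-ln(1 - x)). Exponentiating:
PE(4x) = exp(-4 ln(1 - x)) = 1/(1 - x)^4.
By the negative binomial expansion, [x^n] 1/(1 - x)^4 = C(n + 3, 3).
For n = 4: C(7, 3) = 35.

35


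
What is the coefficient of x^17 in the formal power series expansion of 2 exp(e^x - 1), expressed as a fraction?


exp(e^x - 1) is the exponential generating function for the Bell numbers Bell_k: exp(e^x - 1) = sum_{k>=0} Bell_k x^k / k!.
So the coefficient of x^17 in 2 exp(e^x - 1) is 2 Bell_17 / 17!.
Computing: Bell_17 = 82864869804 and 17! = 355687428096000, giving
2 * 82864869804/355687428096000 = 255755771/548900352000.

255755771/548900352000


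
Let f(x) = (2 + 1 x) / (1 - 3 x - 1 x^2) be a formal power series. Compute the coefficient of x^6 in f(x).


Write f(x) = sum_{k>=0} a_k x^k. Multiplying both sides by 1 - 3 x - 1 x^2 gives
(1 - 3 x - 1 x^2) sum_{k>=0} a_k x^k = 2 + 1 x.
Matching coefficients:
 x^0: a_0 = 2
 x^1: a_1 - 3 a_0 = 1  =>  a_1 = 3*2 + 1 = 7
 x^k (k >= 2): a_k = 3 a_{k-1} + 1 a_{k-2}.
Iterating: a_2 = 23, a_3 = 76, a_4 = 251, a_5 = 829, a_6 = 2738.
So the coefficient of x^6 is 2738.

2738


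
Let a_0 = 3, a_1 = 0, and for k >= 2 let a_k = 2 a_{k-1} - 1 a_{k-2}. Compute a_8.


Iterating the recurrence forward:
a_0 = 3
a_1 = 0
a_2 = 2*0 - 1*3 = -3
a_3 = 2*-3 - 1*0 = -6
a_4 = 2*-6 - 1*-3 = -9
a_5 = 2*-9 - 1*-6 = -12
a_6 = 2*-12 - 1*-9 = -15
a_7 = 2*-15 - 1*-12 = -18
a_8 = 2*-18 - 1*-15 = -21
So a_8 = -21.

-21


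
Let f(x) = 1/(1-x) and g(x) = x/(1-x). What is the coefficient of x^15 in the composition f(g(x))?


First simplify the composition: f(g(x)) = 1/(1 - x/(1-x)) = (1-x)/((1-x) - x) = (1-x)/(1-2x).
Now extract the coefficient. Write (1-x)/(1-2x) = 1/(1-2x) - x/(1-2x).
The coefficient of x^n in 1/(1-2x) is 2^n, and in x/(1-2x) is 2^(n-1) (for n >= 1).
So the coefficient of x^15 is 2^15 - 2^14 = 32768 - 16384 = 16384.

16384


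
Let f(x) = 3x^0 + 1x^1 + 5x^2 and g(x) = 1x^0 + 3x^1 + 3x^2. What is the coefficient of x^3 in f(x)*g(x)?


Cauchy product at x^3:
1*3 + 5*3
= 18

18


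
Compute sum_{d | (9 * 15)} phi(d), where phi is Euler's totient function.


First, 9 * 15 = 135. One classical identity is sum_{d | n} phi(d) = n (each k in [1, n] has a unique gcd with n, and among the k's with gcd(k, n) = n/d there are phi(d) of them). So the sum equals 135. We also verify directly:
Divisors of 135: 1, 3, 5, 9, 15, 27, 45, 135.
phi values: 1, 2, 4, 6, 8, 18, 24, 72.
Sum = 135.

135


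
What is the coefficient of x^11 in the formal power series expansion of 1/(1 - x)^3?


The negative binomial / multiset identity is
1/(1 - x)^r = sum_{k>=0} C(k + r - 1, r - 1) x^k.
Here r = 3 and k = 11, so the coefficient is
C(11 + 2, 2) = C(13, 2)
= 78

78


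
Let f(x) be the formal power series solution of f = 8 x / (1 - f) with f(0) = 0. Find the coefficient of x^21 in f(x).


Apply Lagrange inversion: f = 8 x * phi(f) with phi(t) = 1/(1 - t), so
[x^n] f = 8^n * (1/n) [t^(n-1)] phi(t)^n = 8^n * (1/n) [t^(n-1)] (1 - t)^(-n) = 8^n * (1/n) C(2n - 2, n - 1) = 8^n * C_{n-1}.
For n = 21: C_20 = C(40, 20) / 21 = 137846528820/21 = 6564120420.
With the 8^21 = 9223372036854775808 factor, the coefficient is 9223372036854775808 * 6564120420 = 60543324728375426455814799360.

60543324728375426455814799360


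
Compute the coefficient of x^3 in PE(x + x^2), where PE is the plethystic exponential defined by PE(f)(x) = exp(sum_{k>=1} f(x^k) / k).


With f(x) = x + x^2, the exponent is sum_{k>=1} (x^k + x^(2k)) / k = -ln(1 - x) - ln(1 - x^2). Exponentiating:
PE(x + x^2) = 1 / ((1 - x)(1 - x^2)).
This is the generating function for partitions of n into parts of size 1 or 2. The number of 2's can be any j in 0..1, and the rest are 1's, so
[x^3] = floor(3/2) + 1 = 2.

2


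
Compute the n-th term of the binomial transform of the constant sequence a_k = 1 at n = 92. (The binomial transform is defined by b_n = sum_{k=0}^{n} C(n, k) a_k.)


With a_k = 1 for all k, b_n = sum_{k=0}^{n} C(n, k) = 2^n by the binomial theorem.
For n = 92: 2^92 = 4951760157141521099596496896.

4951760157141521099596496896


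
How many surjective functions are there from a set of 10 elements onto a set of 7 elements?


By inclusion-exclusion on which target elements are missed, the number of surjections from an n-set onto a k-set is
surj(n, k) = sum_{j=0}^{k} (-1)^j C(k, j) (k - j)^n.
Equivalently surj(n, k) = k! * S(n, k), where S(n, k) is the Stirling number of the second kind.
For n = 10, k = 7:
S(10, 7) = 5880, so
surj = 7! * 5880 = 5040 * 5880 = 29635200.

29635200


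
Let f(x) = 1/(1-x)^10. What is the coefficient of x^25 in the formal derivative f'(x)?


Differentiate: d/dx [ 1/(1-x)^r ] = r / (1-x)^(r+1).
Here r = 10, so f'(x) = 10 / (1-x)^11.
The expansion of 1/(1-x)^(r+1) has coefficient of x^n equal to C(n+r, r).
So the coefficient of x^25 in f'(x) is
10 * C(35, 10) = 10 * 183579396 = 1835793960

1835793960


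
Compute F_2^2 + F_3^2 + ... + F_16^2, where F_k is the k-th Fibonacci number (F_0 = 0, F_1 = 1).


There is a standard identity sum_{k=0}^{N} F_k^2 = F_N * F_{N+1} (proved inductively from the telescoping relation F_k^2 = F_k F_{k+1} - F_{k-1} F_k). Then
sum_{k=2}^{16} F_k^2 = F_16 F_17 - F_1 F_2.
Computing: F_16 = 987, F_17 = 1597, F_1 = 1, F_2 = 1.
Sum = 987 * 1597 - 1 * 1 = 1576238.

1576238


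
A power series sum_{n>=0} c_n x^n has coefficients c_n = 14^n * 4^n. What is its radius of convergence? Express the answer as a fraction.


By the root test (Cauchy-Hadamard), the radius is R = 1 / limsup_n |c_n|^(1/n).
Here |c_n|^(1/n) = (14^n * 4^n)^(1/n) = 14 * 4 = 56 for all n.
So R = 1/56 = 1/56.

1/56


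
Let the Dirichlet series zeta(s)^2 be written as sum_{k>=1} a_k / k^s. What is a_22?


The Dirichlet convolution of the constant function 1 with itself gives (1 * 1)(k) = sum_{d | k} 1 = d(k), the number of positive divisors of k.
Since zeta(s) = sum_{k>=1} 1/k^s, we have zeta(s)^2 = sum_{k>=1} d(k)/k^s, so a_k = d(k).
For k = 22: the divisors are 1, 2, 11, 22.
Count = 4.

4


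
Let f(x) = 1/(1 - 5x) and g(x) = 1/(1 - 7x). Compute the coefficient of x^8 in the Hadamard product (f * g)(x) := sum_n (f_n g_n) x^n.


f has coefficients f_k = 5^k and g has coefficients g_k = 7^k, so the Hadamard product has coefficient (f*g)_k = 5^k * 7^k = 35^k.
For k = 8: 35^8 = 2251875390625.

2251875390625


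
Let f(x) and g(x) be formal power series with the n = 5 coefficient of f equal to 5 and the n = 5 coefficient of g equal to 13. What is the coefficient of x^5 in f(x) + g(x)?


Addition of formal power series is termwise.
The coefficient of x^5 in f + g = 5 + 13
= 18

18


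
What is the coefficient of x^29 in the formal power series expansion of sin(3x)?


The Maclaurin series is sin(t) = sum_{k>=0} (-1)^k t^(2k+1) / (2k+1)!, so substituting t = 3x, only odd powers of x are nonzero, with coefficient of x^(2k+1) equal to (-1)^k 3^(2k+1) / (2k+1)!.
Write 29 = 2*14 + 1, giving the coefficient (-1)^14 * 3^29 / 29! = 68630377364883/8841761993739701954543616000000 = 43046721/5545778360934203392000000.

43046721/5545778360934203392000000


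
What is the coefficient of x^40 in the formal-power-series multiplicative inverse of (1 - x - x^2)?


Let the inverse be f(x) = sum_{k>=0} a_k x^k. From f(x) * (1 - x - x^2) = 1 and matching coefficients:
 x^0: a_0 = 1.
 x^1: a_1 - a_0 = 0, so a_1 = 1.
 x^k (k >= 2): a_k - a_{k-1} - a_{k-2} = 0, i.e. a_k = a_{k-1} + a_{k-2}.
This is the Fibonacci-type recurrence shifted so that a_0 = a_1 = 1.
Iterating: a_0=1, a_1=1, a_2=2, a_3=3, a_4=5, a_5=8, a_6=13, a_7=21, a_8=34, a_9=55, ...
a_40 = 165580141.

165580141


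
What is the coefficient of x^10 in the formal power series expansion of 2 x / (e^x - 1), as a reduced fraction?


The exponential generating function for Bernoulli numbers is
x / (e^x - 1) = sum_{k>=0} B_k x^k / k!.
So the coefficient of x^10 in 2 x / (e^x - 1) is 2 B_10 / 10!.
Computing: B_10 = 5/66, 10! = 3628800, giving
2 * 5/66 / 3628800 = 1/23950080.

1/23950080


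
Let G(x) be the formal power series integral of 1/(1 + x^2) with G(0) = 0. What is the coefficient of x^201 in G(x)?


1/(1 + x^2) = sum_{j>=0} (-1)^j x^(2j). Integrating termwise with G(0) = 0:
G(x) = sum_{j>=0} (-1)^j x^(2j+1) / (2j+1) = arctan(x).
Only odd powers are nonzero. For x^201 write 201 = 2*100 + 1, giving
(-1)^100 / 201 = 1/201 = 1/201.

1/201


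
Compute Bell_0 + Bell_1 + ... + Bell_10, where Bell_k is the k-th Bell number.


Recall Bell_k counts set partitions of a k-set (with Bell_0 = 1 by convention).
Bell_0 through Bell_10: 1, 1, 2, 5, 15, 52, 203, 877, 4140, 21147, 115975
Sum = 1 + 1 + 2 + 5 + 15 + 52 + 203 + 877 + 4140 + 21147 + 115975 = 142418.

142418


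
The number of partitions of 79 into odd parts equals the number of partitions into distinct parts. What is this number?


Computing partitions of 79 into odd parts (1, 3, 5, ...):
Using the generating function prod_{k>=0} 1/(1-x^(2k+1)),
the count is 70488

70488


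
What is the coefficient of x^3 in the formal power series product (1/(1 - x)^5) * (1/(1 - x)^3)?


Combine the factors: (1/(1 - x)^5) * (1/(1 - x)^3) = 1/(1 - x)^8.
Then use 1/(1 - x)^r = sum_{k>=0} C(k + r - 1, r - 1) x^k with r = 8 and k = 3:
C(10, 7) = 120.

120


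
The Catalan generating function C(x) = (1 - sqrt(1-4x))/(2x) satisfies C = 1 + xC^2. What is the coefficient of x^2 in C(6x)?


Substituting x -> 6x scales the n-th coefficient by 6^n, so [x^2] C(6x) = 6^2 * C_2.
C_2 = C(2*2, 2)/(3) = 6/3 = 2.
So 6^2 * 2 = 36 * 2 = 72.

72


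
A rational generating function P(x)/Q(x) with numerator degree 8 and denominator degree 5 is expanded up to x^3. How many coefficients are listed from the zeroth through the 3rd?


Expanding up to x^3 gives the coefficients for x^0, x^1, ..., x^3.
That is 3 + 1 = 4 coefficients in total.

4


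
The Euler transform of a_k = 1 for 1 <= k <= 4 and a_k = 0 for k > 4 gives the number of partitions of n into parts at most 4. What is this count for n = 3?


Partitions of 3 into parts at most 4:
Using generating function (1-x)^(-1)(1-x^2)^(-1)...(1-x^4)^(-1),
the coefficient of x^3 = 3

3


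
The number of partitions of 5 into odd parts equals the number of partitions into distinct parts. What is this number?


Computing partitions of 5 into odd parts (1, 3, 5, ...):
Using the generating function prod_{k>=0} 1/(1-x^(2k+1)),
the count is 3

3


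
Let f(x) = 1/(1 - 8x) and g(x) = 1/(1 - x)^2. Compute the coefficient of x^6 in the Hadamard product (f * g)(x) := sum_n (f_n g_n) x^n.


f has coefficients f_k = 8^k. For g = 1/(1 - x)^2 the coefficient is g_k = C(k + 1, 1) = k + 1. The Hadamard coefficient is (f * g)_k = 8^k * (k + 1).
For k = 6: 8^6 * 7 = 262144 * 7 = 1835008.

1835008


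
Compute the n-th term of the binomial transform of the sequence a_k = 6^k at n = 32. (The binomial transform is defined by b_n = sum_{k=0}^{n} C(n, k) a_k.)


With a_k = 6^k, b_n = sum_{k=0}^{n} C(n, k) 6^k = (1 + 6)^n by the binomial theorem.
For n = 32: (1 + 6)^32 = 7^32 = 1104427674243920646305299201.

1104427674243920646305299201


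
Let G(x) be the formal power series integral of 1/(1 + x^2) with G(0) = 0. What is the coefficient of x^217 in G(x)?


1/(1 + x^2) = sum_{j>=0} (-1)^j x^(2j). Integrating termwise with G(0) = 0:
G(x) = sum_{j>=0} (-1)^j x^(2j+1) / (2j+1) = arctan(x).
Only odd powers are nonzero. For x^217 write 217 = 2*108 + 1, giving
(-1)^108 / 217 = 1/217 = 1/217.

1/217


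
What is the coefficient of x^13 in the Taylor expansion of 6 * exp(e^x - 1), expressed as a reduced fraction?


exp(e^x - 1) = sum_{k>=0} Bell_k x^k / k!, where Bell_k is the k-th Bell number.
So the coefficient of x^13 is 6 * Bell_13 / 13!.
Computing: Bell_13 = 27644437 and 13! = 6227020800, giving
6 * 27644437/6227020800 = 27644437/1037836800.

27644437/1037836800


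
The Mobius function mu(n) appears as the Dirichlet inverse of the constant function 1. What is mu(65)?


65 = 5 * 13 (all distinct primes).
mu(65) = (-1)^2 = 1

1


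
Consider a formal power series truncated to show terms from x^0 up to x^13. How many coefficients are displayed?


From x^0 to x^13 inclusive, the count is 13 - 0 + 1 = 14.

14


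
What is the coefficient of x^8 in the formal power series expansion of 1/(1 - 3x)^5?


The general identity 1/(1 - c x)^r = sum_{k>=0} c^k C(k + r - 1, r - 1) x^k follows by substituting y = c x into 1/(1 - y)^r = sum_{k>=0} C(k + r - 1, r - 1) y^k.
For c = 3, r = 5, k = 8:
3^8 * C(12, 4) = 6561 * 495 = 3247695.

3247695


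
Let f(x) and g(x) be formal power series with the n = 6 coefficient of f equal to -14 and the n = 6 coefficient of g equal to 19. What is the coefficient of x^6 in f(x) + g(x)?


Addition of formal power series is termwise.
The coefficient of x^6 in f + g = -14 + 19
= 5

5


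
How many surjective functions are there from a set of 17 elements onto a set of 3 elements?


By inclusion-exclusion on which target elements are missed, the number of surjections from an n-set onto a k-set is
surj(n, k) = sum_{j=0}^{k} (-1)^j C(k, j) (k - j)^n.
Equivalently surj(n, k) = k! * S(n, k), where S(n, k) is the Stirling number of the second kind.
For n = 17, k = 3:
S(17, 3) = 21457825, so
surj = 3! * 21457825 = 6 * 21457825 = 128746950.

128746950


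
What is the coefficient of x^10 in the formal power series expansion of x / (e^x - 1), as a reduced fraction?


The exponential generating function for Bernoulli numbers is
x / (e^x - 1) = sum_{k>=0} B_k x^k / k!.
So the coefficient of x^10 in x / (e^x - 1) is B_10 / 10!.
Computing: B_10 = 5/66, 10! = 3628800, giving
5/66 / 3628800 = 1/47900160.

1/47900160


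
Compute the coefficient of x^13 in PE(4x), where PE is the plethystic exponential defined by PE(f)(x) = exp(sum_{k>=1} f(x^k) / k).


With f(x) = 4x, the exponent is sum_{k>=1} 4 x^k / k = 4 * (-ln(1 - x)). Exponentiating:
PE(4x) = exp(-4 ln(1 - x)) = 1/(1 - x)^4.
By the negative binomial expansion, [x^n] 1/(1 - x)^4 = C(n + 3, 3).
For n = 13: C(16, 3) = 560.

560


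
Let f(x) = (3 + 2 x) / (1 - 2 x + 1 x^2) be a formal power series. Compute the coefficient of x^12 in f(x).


Write f(x) = sum_{k>=0} a_k x^k. Multiplying both sides by 1 - 2 x + 1 x^2 gives
(1 - 2 x + 1 x^2) sum_{k>=0} a_k x^k = 3 + 2 x.
Matching coefficients:
 x^0: a_0 = 3
 x^1: a_1 - 2 a_0 = 2  =>  a_1 = 2*3 + 2 = 8
 x^k (k >= 2): a_k = 2 a_{k-1} - 1 a_{k-2}.
Iterating: a_2 = 13, a_3 = 18, a_4 = 23, a_5 = 28, a_6 = 33, a_7 = 38, a_8 = 43, a_9 = 48, a_10 = 53, a_11 = 58, a_12 = 63.
So the coefficient of x^12 is 63.

63


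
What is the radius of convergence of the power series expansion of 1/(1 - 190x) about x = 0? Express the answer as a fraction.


Expanding 1/(1 - 190x) = sum_{k>=0} 190^k x^k, the series converges when |190x| < 1, i.e., |x| < 1/190.
So the radius of convergence is 1/190 = 1/190.

1/190


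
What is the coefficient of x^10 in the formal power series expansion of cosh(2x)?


The Maclaurin series is cosh(t) = sum_{m>=0} t^(2m) / (2m)!, so substituting t = 2x, only even powers of x are nonzero, with coefficient of x^(2m) equal to 2^(2m) / (2m)!.
For x^10 the coefficient is 2^10/10! = 1024/3628800 = 4/14175.

4/14175


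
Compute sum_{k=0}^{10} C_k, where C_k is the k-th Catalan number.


C_0 through C_10: 1, 1, 2, 5, 14, 42, 132, 429, 1430, 4862, 16796
Sum = 1 + 1 + 2 + 5 + 14 + 42 + 132 + 429 + 1430 + 4862 + 16796
= 23714

23714


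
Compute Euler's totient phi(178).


phi(n) counts integers in [1, n] coprime to n. Using the multiplicative formula phi(n) = n * prod_{p | n} (1 - 1/p):
178 = 2 * 89, so
phi(178) = 178 * (1 - 1/2) * (1 - 1/89) = 88.

88


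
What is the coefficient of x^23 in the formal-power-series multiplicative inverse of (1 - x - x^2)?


Let the inverse be f(x) = sum_{k>=0} a_k x^k. From f(x) * (1 - x - x^2) = 1 and matching coefficients:
 x^0: a_0 = 1.
 x^1: a_1 - a_0 = 0, so a_1 = 1.
 x^k (k >= 2): a_k - a_{k-1} - a_{k-2} = 0, i.e. a_k = a_{k-1} + a_{k-2}.
This is the Fibonacci-type recurrence shifted so that a_0 = a_1 = 1.
Iterating: a_0=1, a_1=1, a_2=2, a_3=3, a_4=5, a_5=8, a_6=13, a_7=21, a_8=34, a_9=55, ...
a_23 = 46368.

46368


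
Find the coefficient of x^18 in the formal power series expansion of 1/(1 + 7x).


Write 1/(1 + c x) = 1/(1 - (-c) x) and apply the geometric-series identity
1/(1 - y) = sum_{k>=0} y^k to get 1/(1 + c x) = sum_{k>=0} (-c)^k x^k.
So the coefficient of x^k is (-c)^k = (-1)^k * c^k.
Here c = 7 and k = 18:
(-7)^18 = 1 * 1628413597910449 = 1628413597910449

1628413597910449


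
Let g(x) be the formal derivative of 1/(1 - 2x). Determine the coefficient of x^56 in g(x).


Differentiate termwise: d/dx sum_{k>=0} 2^k x^k = sum_{k>=1} k 2^k x^(k-1) = sum_{j>=0} (j+1) 2^(j+1) x^j.
Equivalently, d/dx [1/(1 - 2x)] = 2/(1 - 2x)^2.
For j = 56: 57 * 2^57 = 57 * 144115188075855872 = 8214565720323784704.

8214565720323784704


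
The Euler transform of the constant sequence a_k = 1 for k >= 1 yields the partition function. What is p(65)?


The Euler transform converts the sequence a_k = 1 into the number of integer partitions.
Using the recurrence or dynamic programming:
p(65) = 2012558

2012558


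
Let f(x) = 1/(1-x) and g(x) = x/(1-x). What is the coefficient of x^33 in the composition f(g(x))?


First simplify the composition: f(g(x)) = 1/(1 - x/(1-x)) = (1-x)/((1-x) - x) = (1-x)/(1-2x).
Now extract the coefficient. Write (1-x)/(1-2x) = 1/(1-2x) - x/(1-2x).
The coefficient of x^n in 1/(1-2x) is 2^n, and in x/(1-2x) is 2^(n-1) (for n >= 1).
So the coefficient of x^33 is 2^33 - 2^32 = 8589934592 - 4294967296 = 4294967296.

4294967296


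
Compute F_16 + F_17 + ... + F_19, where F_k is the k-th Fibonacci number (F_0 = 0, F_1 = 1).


Use the identity sum_{k=0}^{N} F_k = F_{N+2} - 1 (which follows from F_{k+2} - F_{k+1} = F_k). Then
sum_{k=16}^{19} F_k = (F_{21} - 1) - (F_{17} - 1) = F_{21} - F_{17}.
Computing: F_{21} = 10946, F_{17} = 1597, so
Sum = 10946 - 1597 = 9349.

9349


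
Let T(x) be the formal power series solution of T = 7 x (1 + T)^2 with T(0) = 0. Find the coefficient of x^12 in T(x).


Apply the Lagrange inversion formula: if T = 7 x * phi(T) with phi(t) = (1 + t)^2, then [x^n] T = 7^n * (1/n) [t^(n-1)] phi(t)^n = 7^n * (1/n) [t^(n-1)] (1 + t)^(2n) = 7^n * (1/n) C(2n, n-1).
Using the identity C(2n, n-1) = C(2n, n) * n / (n+1), the unscaled factor equals C(2n, n) / (n+1) = C_n, the n-th Catalan number.
For n = 12: C_12 = C(24, 12) / 13 = 2704156/13 = 208012.
With the 7^12 = 13841287201 factor, the coefficient is 13841287201 * 208012 = 2879153833254412.

2879153833254412


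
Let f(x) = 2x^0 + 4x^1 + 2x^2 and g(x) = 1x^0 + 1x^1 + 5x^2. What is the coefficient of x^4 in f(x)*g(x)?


Cauchy product at x^4:
2*5
= 10

10


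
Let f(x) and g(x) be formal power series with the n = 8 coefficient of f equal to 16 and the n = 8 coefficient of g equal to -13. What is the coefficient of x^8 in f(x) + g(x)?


Addition of formal power series is termwise.
The coefficient of x^8 in f + g = 16 + -13
= 3

3


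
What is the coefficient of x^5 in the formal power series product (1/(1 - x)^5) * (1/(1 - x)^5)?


Combine the factors: (1/(1 - x)^5) * (1/(1 - x)^5) = 1/(1 - x)^10.
Then use 1/(1 - x)^r = sum_{k>=0} C(k + r - 1, r - 1) x^k with r = 10 and k = 5:
C(14, 9) = 2002.

2002


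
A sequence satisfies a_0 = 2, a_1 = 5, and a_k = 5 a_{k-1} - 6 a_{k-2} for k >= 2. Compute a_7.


The characteristic equation is t^2 - 5 t + 6 = 0, with roots r_1 = 3 and r_2 = 2 (so c_1 = r_1 + r_2, c_2 = -r_1 r_2 as required).
One can use the closed form a_n = A r_1^n + B r_2^n, but direct iteration is more reliable:
a_0 = 2, a_1 = 5, a_2 = 13, a_3 = 35, a_4 = 97, a_5 = 275, a_6 = 793, a_7 = 2315.
So a_7 = 2315.

2315


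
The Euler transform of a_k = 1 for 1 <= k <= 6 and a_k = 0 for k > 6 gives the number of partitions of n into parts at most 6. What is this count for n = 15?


Partitions of 15 into parts at most 6:
Using generating function (1-x)^(-1)(1-x^2)^(-1)...(1-x^6)^(-1),
the coefficient of x^15 = 110

110


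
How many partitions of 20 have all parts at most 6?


Using the generating function (1-x)^(-1)(1-x^2)^(-1)...(1-x^6)^(-1),
the coefficient of x^20 counts these restricted partitions.
Result = 282

282


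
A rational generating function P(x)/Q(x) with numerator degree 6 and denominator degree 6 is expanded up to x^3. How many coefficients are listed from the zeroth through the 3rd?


Expanding up to x^3 gives the coefficients for x^0, x^1, ..., x^3.
That is 3 + 1 = 4 coefficients in total.

4


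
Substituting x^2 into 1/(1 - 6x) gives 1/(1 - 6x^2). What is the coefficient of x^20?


The coefficient of x^(2m) in 1/(1 - 6x^2) is 6^m.
With n = 20 = 2*10, the coefficient is 6^10 = 60466176.

60466176


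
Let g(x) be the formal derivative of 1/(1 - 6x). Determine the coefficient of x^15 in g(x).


Differentiate termwise: d/dx sum_{k>=0} 6^k x^k = sum_{k>=1} k 6^k x^(k-1) = sum_{j>=0} (j+1) 6^(j+1) x^j.
Equivalently, d/dx [1/(1 - 6x)] = 6/(1 - 6x)^2.
For j = 15: 16 * 6^16 = 16 * 2821109907456 = 45137758519296.

45137758519296


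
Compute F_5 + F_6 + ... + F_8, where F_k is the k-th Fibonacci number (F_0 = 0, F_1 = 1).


Use the identity sum_{k=0}^{N} F_k = F_{N+2} - 1 (which follows from F_{k+2} - F_{k+1} = F_k). Then
sum_{k=5}^{8} F_k = (F_{10} - 1) - (F_{6} - 1) = F_{10} - F_{6}.
Computing: F_{10} = 55, F_{6} = 8, so
Sum = 55 - 8 = 47.

47


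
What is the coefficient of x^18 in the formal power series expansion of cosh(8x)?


The Maclaurin series is cosh(t) = sum_{m>=0} t^(2m) / (2m)!, so substituting t = 8x, only even powers of x are nonzero, with coefficient of x^(2m) equal to 8^(2m) / (2m)!.
For x^18 the coefficient is 8^18/18! = 18014398509481984/6402373705728000 = 274877906944/97692469875.

274877906944/97692469875


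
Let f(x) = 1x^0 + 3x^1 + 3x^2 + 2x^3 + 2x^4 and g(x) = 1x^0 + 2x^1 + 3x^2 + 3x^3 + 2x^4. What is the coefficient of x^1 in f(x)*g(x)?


Cauchy product at x^1:
1*2 + 3*1
= 5

5


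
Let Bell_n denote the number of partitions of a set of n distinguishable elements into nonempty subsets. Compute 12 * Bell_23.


Bell_23 can be computed from the Bell triangle or from Dobinski's identity Bell_n = (1/e) * sum_{k>=0} k^n / k!.
Computing Bell_23 = 44152005855084346.
Then 12 * 44152005855084346 = 529824070261012152.

529824070261012152


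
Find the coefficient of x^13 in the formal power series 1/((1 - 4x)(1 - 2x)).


By partial fractions or Cauchy convolution:
The coefficient equals sum_{k=0}^{13} 4^k * 2^(13-k).
= 134209536

134209536


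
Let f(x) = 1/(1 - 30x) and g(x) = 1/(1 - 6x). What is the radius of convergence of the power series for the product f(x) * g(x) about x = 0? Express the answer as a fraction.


The radius of 1/(1 - 30x) is 1/30 (nearest singularity at x = 1/30), and the radius of 1/(1 - 6x) is 1/6.
The product f(x)*g(x) = 1/((1 - 30x)(1 - 6x)) has singularities at both 1/30 and 1/6, so its radius of convergence is the distance to the nearest one:
min(1/30, 1/6) = 1/30.

1/30


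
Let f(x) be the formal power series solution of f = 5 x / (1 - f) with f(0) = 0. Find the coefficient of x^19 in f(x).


Apply Lagrange inversion: f = 5 x * phi(f) with phi(t) = 1/(1 - t), so
[x^n] f = 5^n * (1/n) [t^(n-1)] phi(t)^n = 5^n * (1/n) [t^(n-1)] (1 - t)^(-n) = 5^n * (1/n) C(2n - 2, n - 1) = 5^n * C_{n-1}.
For n = 19: C_18 = C(36, 18) / 19 = 9075135300/19 = 477638700.
With the 5^19 = 19073486328125 factor, the coefficient is 19073486328125 * 477638700 = 9110235214233398437500.

9110235214233398437500


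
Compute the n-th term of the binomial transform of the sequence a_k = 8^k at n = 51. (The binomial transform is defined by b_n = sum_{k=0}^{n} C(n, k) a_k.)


With a_k = 8^k, b_n = sum_{k=0}^{n} C(n, k) 8^k = (1 + 8)^n by the binomial theorem.
For n = 51: (1 + 8)^51 = 9^51 = 4638397686588101979328150167890591454318967698009.

4638397686588101979328150167890591454318967698009


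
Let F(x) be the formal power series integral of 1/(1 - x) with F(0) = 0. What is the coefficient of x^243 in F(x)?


1/(1 - x) = sum_{k>=0} x^k. Integrating termwise and using F(0) = 0 gives
F(x) = sum_{k>=0} x^(k+1) / (k+1) = sum_{m>=1} x^m / m = -ln(1 - x).
So the coefficient of x^243 is 1/243 = 1/243.

1/243


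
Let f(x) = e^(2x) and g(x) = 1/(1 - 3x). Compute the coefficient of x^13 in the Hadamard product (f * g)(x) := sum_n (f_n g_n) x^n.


Expanding: f_k = 2^k/k! (from e^(2x)) and g_k = 3^k (from 1/(1 - 3x)). So the Hadamard coefficient (f * g)_k = 2^k 3^k / k! = (6)^k / k!.
For k = 13: 6^13/13! = 13060694016/6227020800 = 52488/25025.

52488/25025


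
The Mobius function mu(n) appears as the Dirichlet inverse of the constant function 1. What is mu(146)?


146 = 2 * 73 (all distinct primes).
mu(146) = (-1)^2 = 1

1


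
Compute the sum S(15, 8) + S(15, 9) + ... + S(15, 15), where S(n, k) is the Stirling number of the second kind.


By definition, S(n, k) counts partitions of an n-set into exactly k nonempty blocks.
Computing row n = 15 for k = 8..15:
S(15, k): 216627840, 67128490, 12662650, 1479478, 106470, 4550, 105, 1
Sum = 298009584.

298009584


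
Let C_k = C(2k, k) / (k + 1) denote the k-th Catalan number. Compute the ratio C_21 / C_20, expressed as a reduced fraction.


Using C_k = (2k)! / (k! (k+1)!), the ratio C_{k+1}/C_k simplifies to
C_{k+1}/C_k = [(2k+2)! / ((k+1)! (k+2)!)] * [k! (k+1)! / (2k)!]
 = (2k+2)(2k+1) / ((k+1)(k+2)) = 2(2k+1) / (k+2).
For k = 20: 2(2*20 + 1) / (20 + 2) = 82/22 = 41/11.

41/11


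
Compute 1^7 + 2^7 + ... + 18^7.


This power sum has a closed form given by Faulhaber's formula
sum_{k=1}^{m} k^p = (1 / (p + 1)) * sum_{j=0}^{p} C(p + 1, j) B_j m^(p + 1 - j),
but for small m direct computation is fastest:
1 + 128 + 2187 + 16384 + 78125 + 279936 + 823543 + 2097152 + 4782969 + 10000000 + 19487171 + 35831808 + 62748517 + 105413504 + 170859375 + 268435456 + 410338673 + 612220032 = 1703414961.

1703414961


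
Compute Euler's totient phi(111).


phi(n) counts integers in [1, n] coprime to n. Using the multiplicative formula phi(n) = n * prod_{p | n} (1 - 1/p):
111 = 3 * 37, so
phi(111) = 111 * (1 - 1/3) * (1 - 1/37) = 72.

72


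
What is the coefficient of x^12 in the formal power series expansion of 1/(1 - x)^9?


The negative binomial / multiset identity is
1/(1 - x)^r = sum_{k>=0} C(k + r - 1, r - 1) x^k.
Here r = 9 and k = 12, so the coefficient is
C(12 + 8, 8) = C(20, 8)
= 125970

125970


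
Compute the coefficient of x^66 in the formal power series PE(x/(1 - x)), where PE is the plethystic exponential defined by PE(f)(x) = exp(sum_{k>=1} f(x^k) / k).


For f(x) = x/(1 - x) we have
sum_{k>=1} f(x^k) / k = sum_{k>=1} (1/k) * x^k / (1 - x^k) = sum_{k, m >= 1} x^(k m) / k,
which after exponentiating simplifies to
PE(x/(1 - x)) = prod_{k>=1} 1 / (1 - x^k).
This is the generating function for the partition function p(n), so the coefficient of x^66 is p(66).
Computing p(66) by dynamic programming over parts 1, 2, ..., 66: p(66) = 2323520.

2323520


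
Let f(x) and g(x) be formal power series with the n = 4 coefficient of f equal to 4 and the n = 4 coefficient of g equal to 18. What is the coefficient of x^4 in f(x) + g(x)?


Addition of formal power series is termwise.
The coefficient of x^4 in f + g = 4 + 18
= 22

22


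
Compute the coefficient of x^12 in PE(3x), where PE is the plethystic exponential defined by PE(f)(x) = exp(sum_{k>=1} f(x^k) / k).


With f(x) = 3x, the exponent is sum_{k>=1} 3 x^k / k = 3 * (-ln(1 - x)). Exponentiating:
PE(3x) = exp(-3 ln(1 - x)) = 1/(1 - x)^3.
By the negative binomial expansion, [x^n] 1/(1 - x)^3 = C(n + 2, 2).
For n = 12: C(14, 2) = 91.

91


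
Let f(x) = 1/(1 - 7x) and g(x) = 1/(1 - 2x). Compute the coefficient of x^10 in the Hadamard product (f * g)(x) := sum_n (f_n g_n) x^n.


f has coefficients f_k = 7^k and g has coefficients g_k = 2^k, so the Hadamard product has coefficient (f*g)_k = 7^k * 2^k = 14^k.
For k = 10: 14^10 = 289254654976.

289254654976


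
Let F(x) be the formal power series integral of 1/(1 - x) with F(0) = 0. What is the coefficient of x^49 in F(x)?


1/(1 - x) = sum_{k>=0} x^k. Integrating termwise and using F(0) = 0 gives
F(x) = sum_{k>=0} x^(k+1) / (k+1) = sum_{m>=1} x^m / m = -ln(1 - x).
So the coefficient of x^49 is 1/49 = 1/49.

1/49


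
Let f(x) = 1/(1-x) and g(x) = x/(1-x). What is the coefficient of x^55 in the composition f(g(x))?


First simplify the composition: f(g(x)) = 1/(1 - x/(1-x)) = (1-x)/((1-x) - x) = (1-x)/(1-2x).
Now extract the coefficient. Write (1-x)/(1-2x) = 1/(1-2x) - x/(1-2x).
The coefficient of x^n in 1/(1-2x) is 2^n, and in x/(1-2x) is 2^(n-1) (for n >= 1).
So the coefficient of x^55 is 2^55 - 2^54 = 36028797018963968 - 18014398509481984 = 18014398509481984.

18014398509481984


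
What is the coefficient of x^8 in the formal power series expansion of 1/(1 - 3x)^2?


The general identity 1/(1 - c x)^r = sum_{k>=0} c^k C(k + r - 1, r - 1) x^k follows by substituting y = c x into 1/(1 - y)^r = sum_{k>=0} C(k + r - 1, r - 1) y^k.
For c = 3, r = 2, k = 8:
3^8 * C(9, 1) = 6561 * 9 = 59049.

59049
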